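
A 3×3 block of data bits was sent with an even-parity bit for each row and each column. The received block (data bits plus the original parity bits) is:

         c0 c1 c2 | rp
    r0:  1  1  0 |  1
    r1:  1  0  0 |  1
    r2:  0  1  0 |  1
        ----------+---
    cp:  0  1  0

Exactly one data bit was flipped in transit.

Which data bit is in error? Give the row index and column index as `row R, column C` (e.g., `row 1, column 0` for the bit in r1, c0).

Recompute each row's even parity and compare to rp:
  r0: data parity 0, sent rp 1 → mismatch
  r1: data parity 1, sent rp 1 → ok
  r2: data parity 1, sent rp 1 → ok
Recompute each column's even parity and compare to cp:
  c0: data parity 0, sent cp 0 → ok
  c1: data parity 0, sent cp 1 → mismatch
  c2: data parity 0, sent cp 0 → ok
Exactly one row (r0) and one column (c1) fail → the flipped bit is at their intersection.

row 0, column 1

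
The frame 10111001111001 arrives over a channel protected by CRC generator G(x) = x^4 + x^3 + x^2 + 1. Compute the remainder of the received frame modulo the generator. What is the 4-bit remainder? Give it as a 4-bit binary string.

0010

Modulo-2 division of 10111001111001 by 11101:
  pos 0: 10111 XOR 11101 = 01010
  pos 1: 10100 XOR 11101 = 01001
  pos 2: 10010 XOR 11101 = 01111
  pos 3: 11111 XOR 11101 = 00010
  pos 6: 10111 XOR 11101 = 01010
  pos 7: 10100 XOR 11101 = 01001
  pos 8: 10010 XOR 11101 = 01111
  pos 9: 11111 XOR 11101 = 00010
Remainder = 0010 (nonzero — an error is detected).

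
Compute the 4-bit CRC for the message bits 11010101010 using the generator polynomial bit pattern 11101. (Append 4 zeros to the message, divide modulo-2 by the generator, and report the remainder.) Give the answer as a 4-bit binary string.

0000

Append 4 zeros: 110101010100000. Divide by 11101 (XOR where the leading bit is 1):
  pos 0: 11010 XOR 11101 = 00111
  pos 2: 11110 XOR 11101 = 00011
  pos 5: 11101 XOR 11101 = 00000
Remainder (last 4 bits) = 0000. This is the CRC / FCS.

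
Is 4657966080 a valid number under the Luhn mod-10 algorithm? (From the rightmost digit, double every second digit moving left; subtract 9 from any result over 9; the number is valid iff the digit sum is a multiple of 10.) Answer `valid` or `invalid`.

invalid

From the right, keep odd positions and double even positions (subtract 9 from any doubled value over 9):
  doubled (positions 2,4,...): 7 3 9 1 8 → sum 28
  kept (positions 1,3,...): 0 0 6 7 6 → sum 19
Total = 47.
47 mod 10 = 7, so the number is invalid.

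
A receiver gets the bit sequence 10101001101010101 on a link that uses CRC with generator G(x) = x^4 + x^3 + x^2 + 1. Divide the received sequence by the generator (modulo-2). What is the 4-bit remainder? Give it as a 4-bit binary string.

0010

Modulo-2 division of 10101001101010101 by 11101:
  pos 0: 10101 XOR 11101 = 01000
  pos 1: 10000 XOR 11101 = 01101
  pos 2: 11010 XOR 11101 = 00111
  pos 4: 11111 XOR 11101 = 00010
  pos 7: 10010 XOR 11101 = 01111
  pos 8: 11111 XOR 11101 = 00010
  pos 11: 10010 XOR 11101 = 01111
  pos 12: 11111 XOR 11101 = 00010
Remainder = 0010 (nonzero — an error is detected).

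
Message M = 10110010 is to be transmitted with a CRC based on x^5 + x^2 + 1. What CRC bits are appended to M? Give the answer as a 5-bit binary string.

Append 5 zeros: 1011001000000. Divide by 100101 (XOR where the leading bit is 1):
  pos 0: 101100 XOR 100101 = 001001
  pos 2: 100110 XOR 100101 = 000011
  pos 6: 110000 XOR 100101 = 010101
  pos 7: 101010 XOR 100101 = 001111
Remainder (last 5 bits) = 01111. This is the CRC / FCS.

01111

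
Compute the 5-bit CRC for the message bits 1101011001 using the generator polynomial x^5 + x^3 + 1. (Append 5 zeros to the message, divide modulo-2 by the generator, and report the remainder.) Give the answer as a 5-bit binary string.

10111

Append 5 zeros: 110101100100000. Divide by 101001 (XOR where the leading bit is 1):
  pos 0: 110101 XOR 101001 = 011100
  pos 1: 111001 XOR 101001 = 010000
  pos 2: 100000 XOR 101001 = 001001
  pos 4: 100101 XOR 101001 = 001100
  pos 6: 110000 XOR 101001 = 011001
  pos 7: 110010 XOR 101001 = 011011
  pos 8: 110110 XOR 101001 = 011111
  pos 9: 111110 XOR 101001 = 010111
Remainder (last 5 bits) = 10111. This is the CRC / FCS.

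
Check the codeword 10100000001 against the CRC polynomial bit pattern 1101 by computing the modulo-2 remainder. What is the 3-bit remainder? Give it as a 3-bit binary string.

110

Modulo-2 division of 10100000001 by 1101:
  pos 0: 1010 XOR 1101 = 0111
  pos 1: 1110 XOR 1101 = 0011
  pos 3: 1100 XOR 1101 = 0001
  pos 6: 1000 XOR 1101 = 0101
  pos 7: 1011 XOR 1101 = 0110
Remainder = 110 (nonzero — an error is detected).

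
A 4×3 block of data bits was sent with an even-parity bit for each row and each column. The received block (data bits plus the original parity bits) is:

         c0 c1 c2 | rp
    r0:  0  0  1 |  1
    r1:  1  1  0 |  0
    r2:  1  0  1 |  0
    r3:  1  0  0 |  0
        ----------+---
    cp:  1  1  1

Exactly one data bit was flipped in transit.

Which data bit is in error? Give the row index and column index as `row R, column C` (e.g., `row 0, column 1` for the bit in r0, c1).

Recompute each row's even parity and compare to rp:
  r0: data parity 1, sent rp 1 → ok
  r1: data parity 0, sent rp 0 → ok
  r2: data parity 0, sent rp 0 → ok
  r3: data parity 1, sent rp 0 → mismatch
Recompute each column's even parity and compare to cp:
  c0: data parity 1, sent cp 1 → ok
  c1: data parity 1, sent cp 1 → ok
  c2: data parity 0, sent cp 1 → mismatch
Exactly one row (r3) and one column (c2) fail → the flipped bit is at their intersection.

row 3, column 2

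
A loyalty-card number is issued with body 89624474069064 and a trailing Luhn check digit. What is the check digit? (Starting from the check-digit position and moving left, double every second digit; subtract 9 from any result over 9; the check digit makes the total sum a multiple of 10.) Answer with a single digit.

Partial digits right→left: 4 6 0 9 6 0 4 7 4 4 2 6 9 8
Double every second digit counting from the check-digit position (so the 1st, 3rd, 5th, ... of the partial from the right).
  doubled (with −9 where >9): 8 0 3 8 8 4 9 → sum 40
  kept as-is: 6 9 0 7 4 6 8 → sum 40
Total = 40 + 40 = 80.
Check digit = (10 − (80 mod 10)) mod 10 = 0.

0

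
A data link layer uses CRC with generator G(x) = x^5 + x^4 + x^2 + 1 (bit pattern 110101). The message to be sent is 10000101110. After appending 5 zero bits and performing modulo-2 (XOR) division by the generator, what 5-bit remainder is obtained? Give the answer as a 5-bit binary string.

Append 5 zeros: 1000010111000000. Divide by 110101 (XOR where the leading bit is 1):
  pos 0: 100001 XOR 110101 = 010100
  pos 1: 101000 XOR 110101 = 011101
  pos 2: 111011 XOR 110101 = 001110
  pos 4: 111011 XOR 110101 = 001110
  pos 6: 111000 XOR 110101 = 001101
  pos 8: 110100 XOR 110101 = 000001
Remainder (last 5 bits) = 00100. This is the CRC / FCS.

00100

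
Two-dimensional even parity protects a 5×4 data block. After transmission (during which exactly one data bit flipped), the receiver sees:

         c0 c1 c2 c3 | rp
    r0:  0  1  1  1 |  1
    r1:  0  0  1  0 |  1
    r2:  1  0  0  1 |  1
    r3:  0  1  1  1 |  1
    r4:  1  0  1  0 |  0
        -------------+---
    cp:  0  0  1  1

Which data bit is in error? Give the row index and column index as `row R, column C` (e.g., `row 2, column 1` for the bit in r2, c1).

row 2, column 2

Recompute each row's even parity and compare to rp:
  r0: data parity 1, sent rp 1 → ok
  r1: data parity 1, sent rp 1 → ok
  r2: data parity 0, sent rp 1 → mismatch
  r3: data parity 1, sent rp 1 → ok
  r4: data parity 0, sent rp 0 → ok
Recompute each column's even parity and compare to cp:
  c0: data parity 0, sent cp 0 → ok
  c1: data parity 0, sent cp 0 → ok
  c2: data parity 0, sent cp 1 → mismatch
  c3: data parity 1, sent cp 1 → ok
Exactly one row (r2) and one column (c2) fail → the flipped bit is at their intersection.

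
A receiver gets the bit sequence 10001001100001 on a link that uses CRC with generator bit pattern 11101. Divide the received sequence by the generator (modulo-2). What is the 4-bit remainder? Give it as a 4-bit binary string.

Modulo-2 division of 10001001100001 by 11101:
  pos 0: 10001 XOR 11101 = 01100
  pos 1: 11000 XOR 11101 = 00101
  pos 3: 10101 XOR 11101 = 01000
  pos 4: 10001 XOR 11101 = 01100
  pos 5: 11000 XOR 11101 = 00101
  pos 7: 10100 XOR 11101 = 01001
  pos 8: 10010 XOR 11101 = 01111
  pos 9: 11111 XOR 11101 = 00010
Remainder = 0010 (nonzero — an error is detected).

0010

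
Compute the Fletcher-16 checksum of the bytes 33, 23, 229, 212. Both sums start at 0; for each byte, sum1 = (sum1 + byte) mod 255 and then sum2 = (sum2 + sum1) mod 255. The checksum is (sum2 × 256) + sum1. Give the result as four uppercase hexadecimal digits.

Running sums (mod 255):
  after byte 0 (33): sum1=33, sum2=33
  after byte 1 (23): sum1=56, sum2=89
  after byte 2 (229): sum1=30, sum2=119
  after byte 3 (212): sum1=242, sum2=106
Checksum = sum2·256 + sum1 = 106·256 + 242 = 27378 = 0x6AF2.

6AF2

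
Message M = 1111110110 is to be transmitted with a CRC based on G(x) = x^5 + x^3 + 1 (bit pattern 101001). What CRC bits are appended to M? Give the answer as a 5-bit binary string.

10110

Append 5 zeros: 111111011000000. Divide by 101001 (XOR where the leading bit is 1):
  pos 0: 111111 XOR 101001 = 010110
  pos 1: 101100 XOR 101001 = 000101
  pos 4: 101110 XOR 101001 = 000111
  pos 7: 111000 XOR 101001 = 010001
  pos 8: 100010 XOR 101001 = 001011
Remainder (last 5 bits) = 10110. This is the CRC / FCS.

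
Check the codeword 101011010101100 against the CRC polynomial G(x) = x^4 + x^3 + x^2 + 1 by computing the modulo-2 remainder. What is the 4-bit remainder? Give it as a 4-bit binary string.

0000

Modulo-2 division of 101011010101100 by 11101:
  pos 0: 10101 XOR 11101 = 01000
  pos 1: 10001 XOR 11101 = 01100
  pos 2: 11000 XOR 11101 = 00101
  pos 4: 10110 XOR 11101 = 01011
  pos 5: 10111 XOR 11101 = 01010
  pos 6: 10100 XOR 11101 = 01001
  pos 7: 10011 XOR 11101 = 01110
  pos 8: 11101 XOR 11101 = 00000
Remainder = 0000 (zero — the frame passes the CRC check).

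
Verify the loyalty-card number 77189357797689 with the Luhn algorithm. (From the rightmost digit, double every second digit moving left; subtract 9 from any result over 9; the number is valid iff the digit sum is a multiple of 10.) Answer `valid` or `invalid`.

invalid

From the right, keep odd positions and double even positions (subtract 9 from any doubled value over 9):
  doubled (positions 2,4,...): 7 5 5 1 9 2 5 → sum 34
  kept (positions 1,3,...): 9 6 9 7 3 8 7 → sum 49
Total = 83.
83 mod 10 = 3, so the number is invalid.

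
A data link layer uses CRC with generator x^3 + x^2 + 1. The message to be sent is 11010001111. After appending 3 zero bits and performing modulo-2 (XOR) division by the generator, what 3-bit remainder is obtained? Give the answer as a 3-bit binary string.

Append 3 zeros: 11010001111000. Divide by 1101 (XOR where the leading bit is 1):
  pos 0: 1101 XOR 1101 = 0000
  pos 7: 1111 XOR 1101 = 0010
  pos 9: 1000 XOR 1101 = 0101
  pos 10: 1010 XOR 1101 = 0111
Remainder (last 3 bits) = 111. This is the CRC / FCS.

111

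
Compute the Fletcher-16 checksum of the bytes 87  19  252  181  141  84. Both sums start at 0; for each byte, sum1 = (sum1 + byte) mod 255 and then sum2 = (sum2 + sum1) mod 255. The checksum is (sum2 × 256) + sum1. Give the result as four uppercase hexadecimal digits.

Running sums (mod 255):
  after byte 0 (87): sum1=87, sum2=87
  after byte 1 (19): sum1=106, sum2=193
  after byte 2 (252): sum1=103, sum2=41
  after byte 3 (181): sum1=29, sum2=70
  after byte 4 (141): sum1=170, sum2=240
  after byte 5 (84): sum1=254, sum2=239
Checksum = sum2·256 + sum1 = 239·256 + 254 = 61438 = 0xEFFE.

EFFE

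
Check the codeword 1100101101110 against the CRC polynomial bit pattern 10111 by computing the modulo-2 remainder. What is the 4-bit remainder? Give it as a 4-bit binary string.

0000

Modulo-2 division of 1100101101110 by 10111:
  pos 0: 11001 XOR 10111 = 01110
  pos 1: 11100 XOR 10111 = 01011
  pos 2: 10111 XOR 10111 = 00000
  pos 7: 10111 XOR 10111 = 00000
Remainder = 0000 (zero — the frame passes the CRC check).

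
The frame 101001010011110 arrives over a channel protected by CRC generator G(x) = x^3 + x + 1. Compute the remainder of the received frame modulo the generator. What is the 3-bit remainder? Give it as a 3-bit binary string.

Modulo-2 division of 101001010011110 by 1011:
  pos 0: 1010 XOR 1011 = 0001
  pos 3: 1010 XOR 1011 = 0001
  pos 6: 1100 XOR 1011 = 0111
  pos 7: 1111 XOR 1011 = 0100
  pos 8: 1001 XOR 1011 = 0010
  pos 10: 1011 XOR 1011 = 0000
Remainder = 000 (zero — the frame passes the CRC check).

000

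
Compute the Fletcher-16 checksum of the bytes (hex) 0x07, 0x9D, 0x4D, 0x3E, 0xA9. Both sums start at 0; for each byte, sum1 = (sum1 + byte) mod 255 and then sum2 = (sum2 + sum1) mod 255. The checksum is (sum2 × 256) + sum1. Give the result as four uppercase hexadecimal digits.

Running sums (mod 255):
  after byte 0 (0x07): sum1=7, sum2=7
  after byte 1 (0x9D): sum1=164, sum2=171
  after byte 2 (0x4D): sum1=241, sum2=157
  after byte 3 (0x3E): sum1=48, sum2=205
  after byte 4 (0xA9): sum1=217, sum2=167
Checksum = sum2·256 + sum1 = 167·256 + 217 = 42969 = 0xA7D9.

A7D9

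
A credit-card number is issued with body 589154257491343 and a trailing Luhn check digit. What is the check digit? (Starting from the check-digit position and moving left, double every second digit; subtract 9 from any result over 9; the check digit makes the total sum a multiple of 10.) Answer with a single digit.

2

Partial digits right→left: 3 4 3 1 9 4 7 5 2 4 5 1 9 8 5
Double every second digit counting from the check-digit position (so the 1st, 3rd, 5th, ... of the partial from the right).
  doubled (with −9 where >9): 6 6 9 5 4 1 9 1 → sum 41
  kept as-is: 4 1 4 5 4 1 8 → sum 27
Total = 41 + 27 = 68.
Check digit = (10 − (68 mod 10)) mod 10 = 2.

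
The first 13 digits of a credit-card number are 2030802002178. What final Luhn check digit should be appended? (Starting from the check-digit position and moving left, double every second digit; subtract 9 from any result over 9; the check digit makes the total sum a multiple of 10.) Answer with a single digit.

1

Partial digits right→left: 8 7 1 2 0 0 2 0 8 0 3 0 2
Double every second digit counting from the check-digit position (so the 1st, 3rd, 5th, ... of the partial from the right).
  doubled (with −9 where >9): 7 2 0 4 7 6 4 → sum 30
  kept as-is: 7 2 0 0 0 0 → sum 9
Total = 30 + 9 = 39.
Check digit = (10 − (39 mod 10)) mod 10 = 1.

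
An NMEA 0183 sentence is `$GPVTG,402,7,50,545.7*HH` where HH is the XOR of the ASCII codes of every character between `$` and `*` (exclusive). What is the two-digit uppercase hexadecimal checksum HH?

XOR the ASCII codes of the payload characters:
  'G' = 0x47 → acc = 0x47
  'P' = 0x50 → acc = 0x17
  'V' = 0x56 → acc = 0x41
  'T' = 0x54 → acc = 0x15
  'G' = 0x47 → acc = 0x52
  ',' = 0x2C → acc = 0x7E
  '4' = 0x34 → acc = 0x4A
  '0' = 0x30 → acc = 0x7A
  '2' = 0x32 → acc = 0x48
  ',' = 0x2C → acc = 0x64
  '7' = 0x37 → acc = 0x53
  ',' = 0x2C → acc = 0x7F
  '5' = 0x35 → acc = 0x4A
  '0' = 0x30 → acc = 0x7A
  ',' = 0x2C → acc = 0x56
  '5' = 0x35 → acc = 0x63
  '4' = 0x34 → acc = 0x57
  '5' = 0x35 → acc = 0x62
  '.' = 0x2E → acc = 0x4C
  '7' = 0x37 → acc = 0x7B
Checksum = 0x7B.

7B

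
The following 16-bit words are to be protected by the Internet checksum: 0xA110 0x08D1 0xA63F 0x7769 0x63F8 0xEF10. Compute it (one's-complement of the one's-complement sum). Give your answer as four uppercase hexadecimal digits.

E56B

One's-complement addition (fold any carry out of bit 15 back into bit 0):
  0xA110 + 0x08D1 = 0x0A9E1
  0xA9E1 + 0xA63F = 0x15020 → wrap carry → 0x5021
  0x5021 + 0x7769 = 0x0C78A
  0xC78A + 0x63F8 = 0x12B82 → wrap carry → 0x2B83
  0x2B83 + 0xEF10 = 0x11A93 → wrap carry → 0x1A94
One's-complement sum = 0x1A94.
Checksum = ~0x1A94 & 0xFFFF = 0xE56B.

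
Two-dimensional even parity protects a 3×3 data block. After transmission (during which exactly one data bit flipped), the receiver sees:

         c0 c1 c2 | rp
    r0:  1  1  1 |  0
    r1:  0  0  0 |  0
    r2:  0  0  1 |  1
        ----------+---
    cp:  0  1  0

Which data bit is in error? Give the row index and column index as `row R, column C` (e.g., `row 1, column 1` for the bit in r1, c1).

row 0, column 0

Recompute each row's even parity and compare to rp:
  r0: data parity 1, sent rp 0 → mismatch
  r1: data parity 0, sent rp 0 → ok
  r2: data parity 1, sent rp 1 → ok
Recompute each column's even parity and compare to cp:
  c0: data parity 1, sent cp 0 → mismatch
  c1: data parity 1, sent cp 1 → ok
  c2: data parity 0, sent cp 0 → ok
Exactly one row (r0) and one column (c0) fail → the flipped bit is at their intersection.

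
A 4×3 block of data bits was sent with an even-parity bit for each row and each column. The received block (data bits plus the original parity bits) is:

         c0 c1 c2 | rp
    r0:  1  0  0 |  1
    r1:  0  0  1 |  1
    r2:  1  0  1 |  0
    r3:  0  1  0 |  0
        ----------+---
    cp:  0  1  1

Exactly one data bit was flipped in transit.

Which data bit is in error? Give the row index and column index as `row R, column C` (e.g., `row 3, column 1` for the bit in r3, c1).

Recompute each row's even parity and compare to rp:
  r0: data parity 1, sent rp 1 → ok
  r1: data parity 1, sent rp 1 → ok
  r2: data parity 0, sent rp 0 → ok
  r3: data parity 1, sent rp 0 → mismatch
Recompute each column's even parity and compare to cp:
  c0: data parity 0, sent cp 0 → ok
  c1: data parity 1, sent cp 1 → ok
  c2: data parity 0, sent cp 1 → mismatch
Exactly one row (r3) and one column (c2) fail → the flipped bit is at their intersection.

row 3, column 2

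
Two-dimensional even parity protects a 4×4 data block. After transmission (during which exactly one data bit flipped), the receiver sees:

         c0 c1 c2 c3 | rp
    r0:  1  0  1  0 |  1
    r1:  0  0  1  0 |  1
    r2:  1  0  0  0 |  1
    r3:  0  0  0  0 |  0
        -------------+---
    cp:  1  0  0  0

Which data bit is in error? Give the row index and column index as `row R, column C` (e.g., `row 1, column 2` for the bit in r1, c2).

row 0, column 0

Recompute each row's even parity and compare to rp:
  r0: data parity 0, sent rp 1 → mismatch
  r1: data parity 1, sent rp 1 → ok
  r2: data parity 1, sent rp 1 → ok
  r3: data parity 0, sent rp 0 → ok
Recompute each column's even parity and compare to cp:
  c0: data parity 0, sent cp 1 → mismatch
  c1: data parity 0, sent cp 0 → ok
  c2: data parity 0, sent cp 0 → ok
  c3: data parity 0, sent cp 0 → ok
Exactly one row (r0) and one column (c0) fail → the flipped bit is at their intersection.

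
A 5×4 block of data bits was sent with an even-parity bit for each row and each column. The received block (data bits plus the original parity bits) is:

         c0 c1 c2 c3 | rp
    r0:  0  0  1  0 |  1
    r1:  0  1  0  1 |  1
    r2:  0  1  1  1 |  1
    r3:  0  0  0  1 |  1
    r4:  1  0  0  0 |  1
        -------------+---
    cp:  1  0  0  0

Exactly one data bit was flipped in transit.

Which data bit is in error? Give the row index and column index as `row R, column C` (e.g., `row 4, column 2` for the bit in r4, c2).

Recompute each row's even parity and compare to rp:
  r0: data parity 1, sent rp 1 → ok
  r1: data parity 0, sent rp 1 → mismatch
  r2: data parity 1, sent rp 1 → ok
  r3: data parity 1, sent rp 1 → ok
  r4: data parity 1, sent rp 1 → ok
Recompute each column's even parity and compare to cp:
  c0: data parity 1, sent cp 1 → ok
  c1: data parity 0, sent cp 0 → ok
  c2: data parity 0, sent cp 0 → ok
  c3: data parity 1, sent cp 0 → mismatch
Exactly one row (r1) and one column (c3) fail → the flipped bit is at their intersection.

row 1, column 3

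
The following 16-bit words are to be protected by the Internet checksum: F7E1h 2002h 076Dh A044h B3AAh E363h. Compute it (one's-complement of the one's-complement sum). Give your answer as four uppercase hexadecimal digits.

A95B

One's-complement addition (fold any carry out of bit 15 back into bit 0):
  0xF7E1 + 0x2002 = 0x117E3 → wrap carry → 0x17E4
  0x17E4 + 0x076D = 0x01F51
  0x1F51 + 0xA044 = 0x0BF95
  0xBF95 + 0xB3AA = 0x1733F → wrap carry → 0x7340
  0x7340 + 0xE363 = 0x156A3 → wrap carry → 0x56A4
One's-complement sum = 0x56A4.
Checksum = ~0x56A4 & 0xFFFF = 0xA95B.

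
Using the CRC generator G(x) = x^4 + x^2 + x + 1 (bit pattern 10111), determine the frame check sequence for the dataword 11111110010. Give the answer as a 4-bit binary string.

Append 4 zeros: 111111100100000. Divide by 10111 (XOR where the leading bit is 1):
  pos 0: 11111 XOR 10111 = 01000
  pos 1: 10001 XOR 10111 = 00110
  pos 3: 11010 XOR 10111 = 01101
  pos 4: 11010 XOR 10111 = 01101
  pos 5: 11011 XOR 10111 = 01100
  pos 6: 11000 XOR 10111 = 01111
  pos 7: 11110 XOR 10111 = 01001
  pos 8: 10010 XOR 10111 = 00101
  pos 10: 10100 XOR 10111 = 00011
Remainder (last 4 bits) = 0011. This is the CRC / FCS.

0011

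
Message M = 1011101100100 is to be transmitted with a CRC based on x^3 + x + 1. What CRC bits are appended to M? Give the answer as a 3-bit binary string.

111

Append 3 zeros: 1011101100100000. Divide by 1011 (XOR where the leading bit is 1):
  pos 0: 1011 XOR 1011 = 0000
  pos 4: 1011 XOR 1011 = 0000
  pos 10: 1000 XOR 1011 = 0011
  pos 12: 1100 XOR 1011 = 0111
Remainder (last 3 bits) = 111. This is the CRC / FCS.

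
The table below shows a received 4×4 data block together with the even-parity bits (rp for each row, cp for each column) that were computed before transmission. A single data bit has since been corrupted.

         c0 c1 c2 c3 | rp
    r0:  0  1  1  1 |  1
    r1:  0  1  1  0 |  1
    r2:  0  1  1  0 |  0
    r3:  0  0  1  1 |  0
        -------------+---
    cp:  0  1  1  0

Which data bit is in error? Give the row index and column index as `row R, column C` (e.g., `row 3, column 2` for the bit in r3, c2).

Recompute each row's even parity and compare to rp:
  r0: data parity 1, sent rp 1 → ok
  r1: data parity 0, sent rp 1 → mismatch
  r2: data parity 0, sent rp 0 → ok
  r3: data parity 0, sent rp 0 → ok
Recompute each column's even parity and compare to cp:
  c0: data parity 0, sent cp 0 → ok
  c1: data parity 1, sent cp 1 → ok
  c2: data parity 0, sent cp 1 → mismatch
  c3: data parity 0, sent cp 0 → ok
Exactly one row (r1) and one column (c2) fail → the flipped bit is at their intersection.

row 1, column 2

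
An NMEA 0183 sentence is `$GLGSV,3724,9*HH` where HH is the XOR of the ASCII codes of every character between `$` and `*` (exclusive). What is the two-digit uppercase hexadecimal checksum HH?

72

XOR the ASCII codes of the payload characters:
  'G' = 0x47 → acc = 0x47
  'L' = 0x4C → acc = 0x0B
  'G' = 0x47 → acc = 0x4C
  'S' = 0x53 → acc = 0x1F
  'V' = 0x56 → acc = 0x49
  ',' = 0x2C → acc = 0x65
  '3' = 0x33 → acc = 0x56
  '7' = 0x37 → acc = 0x61
  '2' = 0x32 → acc = 0x53
  '4' = 0x34 → acc = 0x67
  ',' = 0x2C → acc = 0x4B
  '9' = 0x39 → acc = 0x72
Checksum = 0x72.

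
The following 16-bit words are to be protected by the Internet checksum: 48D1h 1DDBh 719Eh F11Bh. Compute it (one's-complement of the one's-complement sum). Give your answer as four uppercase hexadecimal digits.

One's-complement addition (fold any carry out of bit 15 back into bit 0):
  0x48D1 + 0x1DDB = 0x066AC
  0x66AC + 0x719E = 0x0D84A
  0xD84A + 0xF11B = 0x1C965 → wrap carry → 0xC966
One's-complement sum = 0xC966.
Checksum = ~0xC966 & 0xFFFF = 0x3699.

3699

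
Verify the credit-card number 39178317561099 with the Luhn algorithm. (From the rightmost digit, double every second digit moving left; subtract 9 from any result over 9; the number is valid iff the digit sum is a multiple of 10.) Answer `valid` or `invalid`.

valid

From the right, keep odd positions and double even positions (subtract 9 from any doubled value over 9):
  doubled (positions 2,4,...): 9 2 1 2 7 2 6 → sum 29
  kept (positions 1,3,...): 9 0 6 7 3 7 9 → sum 41
Total = 70.
70 mod 10 = 0, so the number is valid.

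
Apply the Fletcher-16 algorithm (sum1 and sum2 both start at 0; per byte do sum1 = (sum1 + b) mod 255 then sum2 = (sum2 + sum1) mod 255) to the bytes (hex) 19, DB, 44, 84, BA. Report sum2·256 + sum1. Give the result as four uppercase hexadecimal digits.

Running sums (mod 255):
  after byte 0 (19): sum1=25, sum2=25
  after byte 1 (DB): sum1=244, sum2=14
  after byte 2 (44): sum1=57, sum2=71
  after byte 3 (84): sum1=189, sum2=5
  after byte 4 (BA): sum1=120, sum2=125
Checksum = sum2·256 + sum1 = 125·256 + 120 = 32120 = 0x7D78.

7D78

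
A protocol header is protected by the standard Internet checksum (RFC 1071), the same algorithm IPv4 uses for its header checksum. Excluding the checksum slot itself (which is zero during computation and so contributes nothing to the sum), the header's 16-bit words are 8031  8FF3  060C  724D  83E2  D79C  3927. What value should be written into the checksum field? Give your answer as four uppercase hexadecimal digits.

One's-complement addition (fold any carry out of bit 15 back into bit 0):
  0x8031 + 0x8FF3 = 0x11024 → wrap carry → 0x1025
  0x1025 + 0x060C = 0x01631
  0x1631 + 0x724D = 0x0887E
  0x887E + 0x83E2 = 0x10C60 → wrap carry → 0x0C61
  0x0C61 + 0xD79C = 0x0E3FD
  0xE3FD + 0x3927 = 0x11D24 → wrap carry → 0x1D25
One's-complement sum = 0x1D25.
Checksum = ~0x1D25 & 0xFFFF = 0xE2DA.

E2DA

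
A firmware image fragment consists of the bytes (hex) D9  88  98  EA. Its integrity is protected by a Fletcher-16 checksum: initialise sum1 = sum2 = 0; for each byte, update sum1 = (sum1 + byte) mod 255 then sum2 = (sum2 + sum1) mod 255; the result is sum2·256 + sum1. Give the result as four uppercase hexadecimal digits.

1DE5

Running sums (mod 255):
  after byte 0 (D9): sum1=217, sum2=217
  after byte 1 (88): sum1=98, sum2=60
  after byte 2 (98): sum1=250, sum2=55
  after byte 3 (EA): sum1=229, sum2=29
Checksum = sum2·256 + sum1 = 29·256 + 229 = 7653 = 0x1DE5.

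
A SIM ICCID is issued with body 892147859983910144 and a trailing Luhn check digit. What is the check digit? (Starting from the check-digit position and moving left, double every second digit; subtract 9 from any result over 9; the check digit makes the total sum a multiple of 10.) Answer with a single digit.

Partial digits right→left: 4 4 1 0 1 9 3 8 9 9 5 8 7 4 1 2 9 8
Double every second digit counting from the check-digit position (so the 1st, 3rd, 5th, ... of the partial from the right).
  doubled (with −9 where >9): 8 2 2 6 9 1 5 2 9 → sum 44
  kept as-is: 4 0 9 8 9 8 4 2 8 → sum 52
Total = 44 + 52 = 96.
Check digit = (10 − (96 mod 10)) mod 10 = 4.

4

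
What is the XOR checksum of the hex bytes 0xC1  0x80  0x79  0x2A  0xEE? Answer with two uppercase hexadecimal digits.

XOR the bytes together:
  start with 0xC1
  0xC1 ⊕ 0x80 = 0x41
  0x41 ⊕ 0x79 = 0x38
  0x38 ⊕ 0x2A = 0x12
  0x12 ⊕ 0xEE = 0xFC

FC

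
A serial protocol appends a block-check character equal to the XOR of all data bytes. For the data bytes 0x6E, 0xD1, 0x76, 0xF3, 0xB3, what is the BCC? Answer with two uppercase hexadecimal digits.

XOR the bytes together:
  start with 0x6E
  0x6E ⊕ 0xD1 = 0xBF
  0xBF ⊕ 0x76 = 0xC9
  0xC9 ⊕ 0xF3 = 0x3A
  0x3A ⊕ 0xB3 = 0x89

89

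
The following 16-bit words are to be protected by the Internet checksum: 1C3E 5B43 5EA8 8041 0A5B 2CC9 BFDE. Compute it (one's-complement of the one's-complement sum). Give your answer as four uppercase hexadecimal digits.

One's-complement addition (fold any carry out of bit 15 back into bit 0):
  0x1C3E + 0x5B43 = 0x07781
  0x7781 + 0x5EA8 = 0x0D629
  0xD629 + 0x8041 = 0x1566A → wrap carry → 0x566B
  0x566B + 0x0A5B = 0x060C6
  0x60C6 + 0x2CC9 = 0x08D8F
  0x8D8F + 0xBFDE = 0x14D6D → wrap carry → 0x4D6E
One's-complement sum = 0x4D6E.
Checksum = ~0x4D6E & 0xFFFF = 0xB291.

B291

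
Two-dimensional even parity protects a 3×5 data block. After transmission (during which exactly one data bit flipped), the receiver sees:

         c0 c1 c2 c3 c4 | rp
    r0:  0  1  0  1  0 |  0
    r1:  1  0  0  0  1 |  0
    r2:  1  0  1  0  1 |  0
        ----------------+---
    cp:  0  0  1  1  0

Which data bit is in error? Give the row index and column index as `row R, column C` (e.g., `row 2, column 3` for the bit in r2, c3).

Recompute each row's even parity and compare to rp:
  r0: data parity 0, sent rp 0 → ok
  r1: data parity 0, sent rp 0 → ok
  r2: data parity 1, sent rp 0 → mismatch
Recompute each column's even parity and compare to cp:
  c0: data parity 0, sent cp 0 → ok
  c1: data parity 1, sent cp 0 → mismatch
  c2: data parity 1, sent cp 1 → ok
  c3: data parity 1, sent cp 1 → ok
  c4: data parity 0, sent cp 0 → ok
Exactly one row (r2) and one column (c1) fail → the flipped bit is at their intersection.

row 2, column 1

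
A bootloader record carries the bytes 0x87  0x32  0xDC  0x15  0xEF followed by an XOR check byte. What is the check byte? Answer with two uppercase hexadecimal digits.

XOR the bytes together:
  start with 0x87
  0x87 ⊕ 0x32 = 0xB5
  0xB5 ⊕ 0xDC = 0x69
  0x69 ⊕ 0x15 = 0x7C
  0x7C ⊕ 0xEF = 0x93

93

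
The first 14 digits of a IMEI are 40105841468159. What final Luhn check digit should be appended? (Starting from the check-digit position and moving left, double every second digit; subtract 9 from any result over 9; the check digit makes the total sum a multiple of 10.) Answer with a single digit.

Partial digits right→left: 9 5 1 8 6 4 1 4 8 5 0 1 0 4
Double every second digit counting from the check-digit position (so the 1st, 3rd, 5th, ... of the partial from the right).
  doubled (with −9 where >9): 9 2 3 2 7 0 0 → sum 23
  kept as-is: 5 8 4 4 5 1 4 → sum 31
Total = 23 + 31 = 54.
Check digit = (10 − (54 mod 10)) mod 10 = 6.

6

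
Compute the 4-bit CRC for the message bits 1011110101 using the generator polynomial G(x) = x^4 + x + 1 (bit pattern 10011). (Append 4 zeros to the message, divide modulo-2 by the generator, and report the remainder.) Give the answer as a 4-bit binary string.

Append 4 zeros: 10111101010000. Divide by 10011 (XOR where the leading bit is 1):
  pos 0: 10111 XOR 10011 = 00100
  pos 2: 10010 XOR 10011 = 00001
  pos 6: 11010 XOR 10011 = 01001
  pos 7: 10010 XOR 10011 = 00001
Remainder (last 4 bits) = 0100. This is the CRC / FCS.

0100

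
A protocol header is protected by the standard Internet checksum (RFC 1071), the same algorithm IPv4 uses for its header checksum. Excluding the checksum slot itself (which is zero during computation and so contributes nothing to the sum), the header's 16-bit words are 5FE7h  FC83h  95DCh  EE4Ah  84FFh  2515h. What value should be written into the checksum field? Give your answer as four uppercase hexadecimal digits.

7558

One's-complement addition (fold any carry out of bit 15 back into bit 0):
  0x5FE7 + 0xFC83 = 0x15C6A → wrap carry → 0x5C6B
  0x5C6B + 0x95DC = 0x0F247
  0xF247 + 0xEE4A = 0x1E091 → wrap carry → 0xE092
  0xE092 + 0x84FF = 0x16591 → wrap carry → 0x6592
  0x6592 + 0x2515 = 0x08AA7
One's-complement sum = 0x8AA7.
Checksum = ~0x8AA7 & 0xFFFF = 0x7558.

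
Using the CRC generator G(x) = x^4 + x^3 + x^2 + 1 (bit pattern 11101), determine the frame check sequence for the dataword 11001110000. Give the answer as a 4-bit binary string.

Append 4 zeros: 110011100000000. Divide by 11101 (XOR where the leading bit is 1):
  pos 0: 11001 XOR 11101 = 00100
  pos 2: 10011 XOR 11101 = 01110
  pos 3: 11100 XOR 11101 = 00001
  pos 7: 10000 XOR 11101 = 01101
  pos 8: 11010 XOR 11101 = 00111
  pos 10: 11100 XOR 11101 = 00001
Remainder (last 4 bits) = 0001. This is the CRC / FCS.

0001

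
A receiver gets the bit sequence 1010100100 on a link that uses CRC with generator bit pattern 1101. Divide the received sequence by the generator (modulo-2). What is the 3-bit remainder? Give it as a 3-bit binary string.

010

Modulo-2 division of 1010100100 by 1101:
  pos 0: 1010 XOR 1101 = 0111
  pos 1: 1111 XOR 1101 = 0010
  pos 3: 1000 XOR 1101 = 0101
  pos 4: 1011 XOR 1101 = 0110
  pos 5: 1100 XOR 1101 = 0001
Remainder = 010 (nonzero — an error is detected).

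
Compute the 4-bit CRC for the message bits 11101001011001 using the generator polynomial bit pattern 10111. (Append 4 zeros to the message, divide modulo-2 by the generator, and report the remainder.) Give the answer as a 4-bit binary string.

1001

Append 4 zeros: 111010010110010000. Divide by 10111 (XOR where the leading bit is 1):
  pos 0: 11101 XOR 10111 = 01010
  pos 1: 10100 XOR 10111 = 00011
  pos 4: 11010 XOR 10111 = 01101
  pos 5: 11011 XOR 10111 = 01100
  pos 6: 11001 XOR 10111 = 01110
  pos 7: 11100 XOR 10111 = 01011
  pos 8: 10110 XOR 10111 = 00001
  pos 12: 11000 XOR 10111 = 01111
  pos 13: 11110 XOR 10111 = 01001
Remainder (last 4 bits) = 1001. This is the CRC / FCS.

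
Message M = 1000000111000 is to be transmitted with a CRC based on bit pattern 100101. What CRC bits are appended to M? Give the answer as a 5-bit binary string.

Append 5 zeros: 100000011100000000. Divide by 100101 (XOR where the leading bit is 1):
  pos 0: 100000 XOR 100101 = 000101
  pos 3: 101011 XOR 100101 = 001110
  pos 5: 111010 XOR 100101 = 011111
  pos 6: 111110 XOR 100101 = 011011
  pos 7: 110110 XOR 100101 = 010011
  pos 8: 100110 XOR 100101 = 000011
  pos 12: 110000 XOR 100101 = 010101
Remainder (last 5 bits) = 10101. This is the CRC / FCS.

10101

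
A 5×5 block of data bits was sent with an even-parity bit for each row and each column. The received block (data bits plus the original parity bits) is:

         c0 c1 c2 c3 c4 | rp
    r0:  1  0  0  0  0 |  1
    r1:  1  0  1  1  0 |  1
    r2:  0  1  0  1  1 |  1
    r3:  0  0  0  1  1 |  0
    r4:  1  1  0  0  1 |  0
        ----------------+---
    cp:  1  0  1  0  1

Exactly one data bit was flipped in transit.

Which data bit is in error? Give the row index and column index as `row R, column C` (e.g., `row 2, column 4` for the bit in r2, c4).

Recompute each row's even parity and compare to rp:
  r0: data parity 1, sent rp 1 → ok
  r1: data parity 1, sent rp 1 → ok
  r2: data parity 1, sent rp 1 → ok
  r3: data parity 0, sent rp 0 → ok
  r4: data parity 1, sent rp 0 → mismatch
Recompute each column's even parity and compare to cp:
  c0: data parity 1, sent cp 1 → ok
  c1: data parity 0, sent cp 0 → ok
  c2: data parity 1, sent cp 1 → ok
  c3: data parity 1, sent cp 0 → mismatch
  c4: data parity 1, sent cp 1 → ok
Exactly one row (r4) and one column (c3) fail → the flipped bit is at their intersection.

row 4, column 3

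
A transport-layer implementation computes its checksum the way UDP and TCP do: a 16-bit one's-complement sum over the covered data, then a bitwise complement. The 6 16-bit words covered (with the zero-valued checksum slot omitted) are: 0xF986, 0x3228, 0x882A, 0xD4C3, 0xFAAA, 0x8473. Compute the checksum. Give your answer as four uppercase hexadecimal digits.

F843

One's-complement addition (fold any carry out of bit 15 back into bit 0):
  0xF986 + 0x3228 = 0x12BAE → wrap carry → 0x2BAF
  0x2BAF + 0x882A = 0x0B3D9
  0xB3D9 + 0xD4C3 = 0x1889C → wrap carry → 0x889D
  0x889D + 0xFAAA = 0x18347 → wrap carry → 0x8348
  0x8348 + 0x8473 = 0x107BB → wrap carry → 0x07BC
One's-complement sum = 0x07BC.
Checksum = ~0x07BC & 0xFFFF = 0xF843.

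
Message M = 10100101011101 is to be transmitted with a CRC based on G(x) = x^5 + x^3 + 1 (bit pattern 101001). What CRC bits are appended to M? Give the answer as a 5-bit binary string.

Append 5 zeros: 1010010101110100000. Divide by 101001 (XOR where the leading bit is 1):
  pos 0: 101001 XOR 101001 = 000000
  pos 7: 101110 XOR 101001 = 000111
  pos 10: 111100 XOR 101001 = 010101
  pos 11: 101010 XOR 101001 = 000011
Remainder (last 5 bits) = 01100. This is the CRC / FCS.

01100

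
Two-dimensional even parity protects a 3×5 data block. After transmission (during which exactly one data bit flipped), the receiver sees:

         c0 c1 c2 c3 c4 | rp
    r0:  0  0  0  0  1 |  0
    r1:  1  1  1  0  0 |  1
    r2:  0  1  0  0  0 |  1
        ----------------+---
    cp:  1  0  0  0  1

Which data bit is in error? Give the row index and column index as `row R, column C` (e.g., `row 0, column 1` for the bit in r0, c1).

row 0, column 2

Recompute each row's even parity and compare to rp:
  r0: data parity 1, sent rp 0 → mismatch
  r1: data parity 1, sent rp 1 → ok
  r2: data parity 1, sent rp 1 → ok
Recompute each column's even parity and compare to cp:
  c0: data parity 1, sent cp 1 → ok
  c1: data parity 0, sent cp 0 → ok
  c2: data parity 1, sent cp 0 → mismatch
  c3: data parity 0, sent cp 0 → ok
  c4: data parity 1, sent cp 1 → ok
Exactly one row (r0) and one column (c2) fail → the flipped bit is at their intersection.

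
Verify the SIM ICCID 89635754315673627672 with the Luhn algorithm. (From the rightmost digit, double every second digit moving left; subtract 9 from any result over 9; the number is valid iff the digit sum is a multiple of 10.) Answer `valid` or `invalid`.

From the right, keep odd positions and double even positions (subtract 9 from any doubled value over 9):
  doubled (positions 2,4,...): 5 5 3 5 1 6 1 1 3 7 → sum 37
  kept (positions 1,3,...): 2 6 2 3 6 1 4 7 3 9 → sum 43
Total = 80.
80 mod 10 = 0, so the number is valid.

valid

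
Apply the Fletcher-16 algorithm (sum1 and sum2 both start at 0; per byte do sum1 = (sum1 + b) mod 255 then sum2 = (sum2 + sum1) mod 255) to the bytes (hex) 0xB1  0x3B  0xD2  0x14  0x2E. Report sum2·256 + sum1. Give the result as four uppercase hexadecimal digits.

Running sums (mod 255):
  after byte 0 (0xB1): sum1=177, sum2=177
  after byte 1 (0x3B): sum1=236, sum2=158
  after byte 2 (0xD2): sum1=191, sum2=94
  after byte 3 (0x14): sum1=211, sum2=50
  after byte 4 (0x2E): sum1=2, sum2=52
Checksum = sum2·256 + sum1 = 52·256 + 2 = 13314 = 0x3402.

3402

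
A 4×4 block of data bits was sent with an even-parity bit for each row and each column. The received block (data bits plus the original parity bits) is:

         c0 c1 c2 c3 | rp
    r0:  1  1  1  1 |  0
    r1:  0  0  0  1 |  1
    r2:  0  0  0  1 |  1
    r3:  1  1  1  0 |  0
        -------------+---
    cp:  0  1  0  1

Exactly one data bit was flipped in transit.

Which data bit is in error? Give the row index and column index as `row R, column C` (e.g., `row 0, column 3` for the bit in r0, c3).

row 3, column 1

Recompute each row's even parity and compare to rp:
  r0: data parity 0, sent rp 0 → ok
  r1: data parity 1, sent rp 1 → ok
  r2: data parity 1, sent rp 1 → ok
  r3: data parity 1, sent rp 0 → mismatch
Recompute each column's even parity and compare to cp:
  c0: data parity 0, sent cp 0 → ok
  c1: data parity 0, sent cp 1 → mismatch
  c2: data parity 0, sent cp 0 → ok
  c3: data parity 1, sent cp 1 → ok
Exactly one row (r3) and one column (c1) fail → the flipped bit is at their intersection.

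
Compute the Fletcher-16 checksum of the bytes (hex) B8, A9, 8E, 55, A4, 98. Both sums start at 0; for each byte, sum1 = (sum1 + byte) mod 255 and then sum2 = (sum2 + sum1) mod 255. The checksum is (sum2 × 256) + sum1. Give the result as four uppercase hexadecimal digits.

Running sums (mod 255):
  after byte 0 (B8): sum1=184, sum2=184
  after byte 1 (A9): sum1=98, sum2=27
  after byte 2 (8E): sum1=240, sum2=12
  after byte 3 (55): sum1=70, sum2=82
  after byte 4 (A4): sum1=234, sum2=61
  after byte 5 (98): sum1=131, sum2=192
Checksum = sum2·256 + sum1 = 192·256 + 131 = 49283 = 0xC083.

C083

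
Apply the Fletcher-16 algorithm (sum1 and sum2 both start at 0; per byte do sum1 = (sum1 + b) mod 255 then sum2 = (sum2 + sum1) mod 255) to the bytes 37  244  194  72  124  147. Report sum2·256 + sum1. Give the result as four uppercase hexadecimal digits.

1835

Running sums (mod 255):
  after byte 0 (37): sum1=37, sum2=37
  after byte 1 (244): sum1=26, sum2=63
  after byte 2 (194): sum1=220, sum2=28
  after byte 3 (72): sum1=37, sum2=65
  after byte 4 (124): sum1=161, sum2=226
  after byte 5 (147): sum1=53, sum2=24
Checksum = sum2·256 + sum1 = 24·256 + 53 = 6197 = 0x1835.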